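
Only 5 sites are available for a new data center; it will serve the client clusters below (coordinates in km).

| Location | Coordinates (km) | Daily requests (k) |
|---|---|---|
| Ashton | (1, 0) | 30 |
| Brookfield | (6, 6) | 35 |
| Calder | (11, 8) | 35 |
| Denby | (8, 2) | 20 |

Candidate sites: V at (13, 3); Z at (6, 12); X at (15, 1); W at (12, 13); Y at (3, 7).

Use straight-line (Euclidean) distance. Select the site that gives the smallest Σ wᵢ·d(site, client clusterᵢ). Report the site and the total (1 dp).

Total weighted distance at each candidate:
  V (13, 3): total = 928.1
  Z (6, 12): total = 1028.1
  X (15, 1): total = 1205.0
  W (12, 13): total = 1246.1
  Y (3, 7): total = 752.7
Minimum is at Y with total 752.7 km.

Y, total 752.7 km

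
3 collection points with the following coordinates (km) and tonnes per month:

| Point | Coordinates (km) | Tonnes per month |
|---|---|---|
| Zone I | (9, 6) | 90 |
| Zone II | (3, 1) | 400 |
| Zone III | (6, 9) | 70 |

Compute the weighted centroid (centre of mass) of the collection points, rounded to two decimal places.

The minimiser of Σwᵢ‖p−pᵢ‖² is the weighted centroid p* = (Σwᵢpᵢ)/(Σwᵢ).
Σwᵢ = 560.
Σwᵢxᵢ = 90·9 + 400·3 + 70·6 = 2430.
Σwᵢyᵢ = 90·6 + 400·1 + 70·9 = 1570.
x* = 2430/560 = 4.34, y* = 1570/560 = 2.80.

(4.34, 2.80)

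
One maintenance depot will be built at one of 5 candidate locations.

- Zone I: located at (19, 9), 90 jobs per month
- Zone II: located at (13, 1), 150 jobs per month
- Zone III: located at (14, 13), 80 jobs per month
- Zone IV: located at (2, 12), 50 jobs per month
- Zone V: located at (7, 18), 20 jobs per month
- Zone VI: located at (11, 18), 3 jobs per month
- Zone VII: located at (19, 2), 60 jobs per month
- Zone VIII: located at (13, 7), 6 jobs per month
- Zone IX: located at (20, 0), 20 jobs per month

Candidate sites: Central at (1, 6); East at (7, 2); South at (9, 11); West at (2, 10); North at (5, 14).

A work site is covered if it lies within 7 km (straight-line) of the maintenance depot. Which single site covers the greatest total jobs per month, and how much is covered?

East, covering 150

Coverage radius r = 7 km; a point is covered iff (Δx)²+(Δy)² ≤ 7² = 49.
  Central (1, 6): covers {Zone IV} → 50
  East (7, 2): covers {Zone II} → 150
  South (9, 11): covers {Zone III, Zone VIII} → 86
  West (2, 10): covers {Zone IV} → 50
  North (5, 14): covers {Zone IV, Zone V} → 70
Maximum coverage at East: 150 jobs per month.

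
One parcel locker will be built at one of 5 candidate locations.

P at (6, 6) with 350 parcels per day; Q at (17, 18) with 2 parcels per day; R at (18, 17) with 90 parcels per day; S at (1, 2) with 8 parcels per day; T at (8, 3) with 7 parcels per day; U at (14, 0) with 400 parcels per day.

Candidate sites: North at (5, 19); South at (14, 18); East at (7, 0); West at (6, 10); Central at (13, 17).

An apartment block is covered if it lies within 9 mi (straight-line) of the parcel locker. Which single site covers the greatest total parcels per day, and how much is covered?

Coverage radius r = 9 mi; a point is covered iff (Δx)²+(Δy)² ≤ 9² = 81.
  North (5, 19): covers {none} → 0
  South (14, 18): covers {Q, R} → 92
  East (7, 0): covers {P, S, T, U} → 765
  West (6, 10): covers {P, T} → 357
  Central (13, 17): covers {Q, R} → 92
Maximum coverage at East: 765 parcels per day.

East, covering 765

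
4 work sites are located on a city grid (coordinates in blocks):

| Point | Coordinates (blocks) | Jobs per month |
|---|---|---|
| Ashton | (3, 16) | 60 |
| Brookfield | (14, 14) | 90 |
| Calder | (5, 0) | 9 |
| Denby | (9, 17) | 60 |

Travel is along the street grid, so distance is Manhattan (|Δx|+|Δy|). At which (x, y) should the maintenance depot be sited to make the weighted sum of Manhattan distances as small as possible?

(9, 16)

Manhattan distance separates: Σwᵢ(|x−xᵢ|+|y−yᵢ|) = Σwᵢ|x−xᵢ| + Σwᵢ|y−yᵢ|, so x and y are optimised independently as 1-D weighted medians.
Total weight W = 219; half = 109.5.
x-coordinate, sorted with cumulative weight:
  x=3 (Ashton, w=60) cum 60
  x=5 (Calder, w=9) cum 69
  x=9 (Denby, w=60) cum 129  ← median
  x=14 (Brookfield, w=90) cum 219
⇒ x* = 9
y-coordinate, sorted with cumulative weight:
  y=0 (Calder, w=9) cum 9
  y=14 (Brookfield, w=90) cum 99
  y=16 (Ashton, w=60) cum 159  ← median
  y=17 (Denby, w=60) cum 219
⇒ y* = 16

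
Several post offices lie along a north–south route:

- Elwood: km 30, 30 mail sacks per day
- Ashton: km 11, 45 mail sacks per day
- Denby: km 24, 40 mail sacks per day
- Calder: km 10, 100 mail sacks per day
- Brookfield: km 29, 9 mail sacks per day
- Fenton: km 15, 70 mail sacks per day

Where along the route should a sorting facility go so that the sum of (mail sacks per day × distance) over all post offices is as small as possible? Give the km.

For a sum of weighted absolute distances on a line, the optimum is the weighted median (not the mean). Total weight W = 294; half-weight = 147.
Sort by position and accumulate weight:
  km 10 (Calder, w=100) → cum 100
  km 11 (Ashton, w=45) → cum 145
  km 15 (Fenton, w=70) → cum 215  ≥ 147 → median here
  km 24 (Denby, w=40) → cum 255
  km 29 (Brookfield, w=9) → cum 264
  km 30 (Elwood, w=30) → cum 294
Optimal location: km 15.

x = 15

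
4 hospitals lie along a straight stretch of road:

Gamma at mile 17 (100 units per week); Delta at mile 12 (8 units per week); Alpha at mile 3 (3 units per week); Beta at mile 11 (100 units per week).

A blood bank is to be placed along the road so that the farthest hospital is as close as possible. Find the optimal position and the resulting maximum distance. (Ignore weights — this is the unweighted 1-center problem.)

location 10, max distance 7

The 1-center on a line is the midpoint of the two extreme points: leftmost at 3, rightmost at 17.
Optimal location = (3 + 17)/2 = 10; maximum distance = (17 − 3)/2 = 7.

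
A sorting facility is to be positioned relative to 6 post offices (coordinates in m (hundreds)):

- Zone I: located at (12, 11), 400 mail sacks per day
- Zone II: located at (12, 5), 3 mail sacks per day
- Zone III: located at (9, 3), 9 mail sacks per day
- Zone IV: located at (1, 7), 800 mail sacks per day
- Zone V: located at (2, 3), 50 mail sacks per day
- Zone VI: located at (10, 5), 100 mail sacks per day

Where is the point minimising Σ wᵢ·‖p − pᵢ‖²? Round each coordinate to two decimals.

(5.01, 7.85)

The minimiser of Σwᵢ‖p−pᵢ‖² is the weighted centroid p* = (Σwᵢpᵢ)/(Σwᵢ).
Σwᵢ = 1362.
Σwᵢxᵢ = 400·12 + 3·12 + 9·9 + 800·1 + 50·2 + 100·10 = 6817.
Σwᵢyᵢ = 400·11 + 3·5 + 9·3 + 800·7 + 50·3 + 100·5 = 10692.
x* = 6817/1362 = 5.01, y* = 10692/1362 = 7.85.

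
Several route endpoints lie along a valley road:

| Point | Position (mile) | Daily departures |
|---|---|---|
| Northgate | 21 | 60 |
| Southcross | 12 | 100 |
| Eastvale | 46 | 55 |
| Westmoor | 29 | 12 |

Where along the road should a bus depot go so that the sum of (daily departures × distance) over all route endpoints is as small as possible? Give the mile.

For a sum of weighted absolute distances on a line, the optimum is the weighted median (not the mean). Total weight W = 227; half-weight = 113.5.
Sort by position and accumulate weight:
  mile 12 (Southcross, w=100) → cum 100
  mile 21 (Northgate, w=60) → cum 160  ≥ 113.5 → median here
  mile 29 (Westmoor, w=12) → cum 172
  mile 46 (Eastvale, w=55) → cum 227
Optimal location: mile 21.

x = 21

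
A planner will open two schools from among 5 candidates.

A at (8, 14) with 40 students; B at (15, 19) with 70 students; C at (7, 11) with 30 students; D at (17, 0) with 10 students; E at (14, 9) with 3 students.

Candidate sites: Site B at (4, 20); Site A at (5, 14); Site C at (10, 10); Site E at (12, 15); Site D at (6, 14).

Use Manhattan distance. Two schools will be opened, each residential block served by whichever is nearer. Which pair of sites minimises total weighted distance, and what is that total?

{Site E, Site D}, total 914

Evaluate every pair (each demand assigned to the nearer of the two):
  {Site E, Site D}: total = 914
  {Site A, Site E}: total = 984
  {Site C, Site E}: total = 995
  {Site B, Site E}: total = 1184
  {Site B, Site D}: total = 1329
  {Site C, Site D}: total = 1365
  {Site B, Site C}: total = 1385
  {Site A, Site C}: total = 1405
  {Site B, Site A}: total = 1412
  {Site A, Site D}: total = 1469
Best pair: {Site E, Site D} with total 914.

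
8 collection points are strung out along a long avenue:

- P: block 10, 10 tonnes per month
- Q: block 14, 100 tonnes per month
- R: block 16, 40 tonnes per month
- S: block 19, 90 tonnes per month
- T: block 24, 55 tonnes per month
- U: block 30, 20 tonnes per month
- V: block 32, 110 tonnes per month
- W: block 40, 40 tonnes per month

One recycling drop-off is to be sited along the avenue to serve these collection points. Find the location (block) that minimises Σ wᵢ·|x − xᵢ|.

For a sum of weighted absolute distances on a line, the optimum is the weighted median (not the mean). Total weight W = 465; half-weight = 232.5.
Sort by position and accumulate weight:
  block 10 (P, w=10) → cum 10
  block 14 (Q, w=100) → cum 110
  block 16 (R, w=40) → cum 150
  block 19 (S, w=90) → cum 240  ≥ 232.5 → median here
  block 24 (T, w=55) → cum 295
  block 30 (U, w=20) → cum 315
  block 32 (V, w=110) → cum 425
  block 40 (W, w=40) → cum 465
Optimal location: block 19.

x = 19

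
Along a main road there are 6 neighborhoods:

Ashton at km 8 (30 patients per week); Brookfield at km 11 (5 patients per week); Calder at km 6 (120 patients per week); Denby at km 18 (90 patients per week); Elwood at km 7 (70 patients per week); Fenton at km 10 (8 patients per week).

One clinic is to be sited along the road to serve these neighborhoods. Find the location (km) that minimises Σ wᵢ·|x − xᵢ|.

For a sum of weighted absolute distances on a line, the optimum is the weighted median (not the mean). Total weight W = 323; half-weight = 161.5.
Sort by position and accumulate weight:
  km 6 (Calder, w=120) → cum 120
  km 7 (Elwood, w=70) → cum 190  ≥ 161.5 → median here
  km 8 (Ashton, w=30) → cum 220
  km 10 (Fenton, w=8) → cum 228
  km 11 (Brookfield, w=5) → cum 233
  km 18 (Denby, w=90) → cum 323
Optimal location: km 7.

x = 7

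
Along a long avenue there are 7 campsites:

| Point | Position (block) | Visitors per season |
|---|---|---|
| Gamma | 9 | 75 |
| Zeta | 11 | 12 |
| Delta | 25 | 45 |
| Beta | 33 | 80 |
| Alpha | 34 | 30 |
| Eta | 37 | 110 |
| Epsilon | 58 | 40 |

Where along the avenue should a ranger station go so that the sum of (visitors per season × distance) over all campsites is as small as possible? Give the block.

x = 33

For a sum of weighted absolute distances on a line, the optimum is the weighted median (not the mean). Total weight W = 392; half-weight = 196.
Sort by position and accumulate weight:
  block 9 (Gamma, w=75) → cum 75
  block 11 (Zeta, w=12) → cum 87
  block 25 (Delta, w=45) → cum 132
  block 33 (Beta, w=80) → cum 212  ≥ 196 → median here
  block 34 (Alpha, w=30) → cum 242
  block 37 (Eta, w=110) → cum 352
  block 58 (Epsilon, w=40) → cum 392
Optimal location: block 33.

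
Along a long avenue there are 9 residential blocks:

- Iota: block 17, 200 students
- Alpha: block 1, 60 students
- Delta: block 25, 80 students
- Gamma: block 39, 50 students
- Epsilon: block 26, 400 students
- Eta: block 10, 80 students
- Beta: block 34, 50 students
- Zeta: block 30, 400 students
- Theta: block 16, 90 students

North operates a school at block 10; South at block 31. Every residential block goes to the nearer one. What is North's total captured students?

The indifferent point is the midpoint (10+31)/2 = 20.5; residential blocks left of it (closer to North at 10) go to North, those right go to South.
  Alpha at 1 (w=60) → North
  Eta at 10 (w=80) → North
  Theta at 16 (w=90) → North
  Iota at 17 (w=200) → North
  Delta at 25 (w=80) → South
  Epsilon at 26 (w=400) → South
  Zeta at 30 (w=400) → South
  Beta at 34 (w=50) → South
  Gamma at 39 (w=50) → South
North captures 430; South captures 980.

430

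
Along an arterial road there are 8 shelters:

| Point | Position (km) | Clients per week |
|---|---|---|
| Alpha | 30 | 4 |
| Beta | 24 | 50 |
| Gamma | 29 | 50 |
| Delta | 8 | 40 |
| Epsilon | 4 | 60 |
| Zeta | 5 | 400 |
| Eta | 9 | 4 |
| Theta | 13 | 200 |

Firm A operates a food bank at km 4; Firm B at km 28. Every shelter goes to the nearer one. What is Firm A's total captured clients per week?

The indifferent point is the midpoint (4+28)/2 = 16; shelters left of it (closer to Firm A at 4) go to Firm A, those right go to Firm B.
  Epsilon at 4 (w=60) → Firm A
  Zeta at 5 (w=400) → Firm A
  Delta at 8 (w=40) → Firm A
  Eta at 9 (w=4) → Firm A
  Theta at 13 (w=200) → Firm A
  Beta at 24 (w=50) → Firm B
  Gamma at 29 (w=50) → Firm B
  Alpha at 30 (w=4) → Firm B
Firm A captures 704; Firm B captures 104.

704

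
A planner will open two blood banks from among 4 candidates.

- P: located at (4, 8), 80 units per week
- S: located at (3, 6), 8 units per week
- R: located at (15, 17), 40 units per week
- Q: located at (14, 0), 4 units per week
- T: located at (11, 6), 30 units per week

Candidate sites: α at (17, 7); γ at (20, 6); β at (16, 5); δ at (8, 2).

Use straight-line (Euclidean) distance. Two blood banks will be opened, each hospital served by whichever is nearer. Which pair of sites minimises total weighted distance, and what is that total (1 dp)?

{α, δ}, total 1211.3

Evaluate every pair (each demand assigned to the nearer of the two):
  {α, δ}: total = 1211.3
  {β, δ}: total = 1281.3
  {γ, δ}: total = 1286.7
  {α, β}: total = 1676.3
  {γ, β}: total = 1750.0
  {α, γ}: total = 1776.2
Best pair: {α, δ} with total 1211.3.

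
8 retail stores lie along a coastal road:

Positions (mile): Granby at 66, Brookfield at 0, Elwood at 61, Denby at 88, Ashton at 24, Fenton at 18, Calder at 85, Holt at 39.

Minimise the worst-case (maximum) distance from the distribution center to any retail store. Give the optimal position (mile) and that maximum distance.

location 44, max distance 44

The 1-center on a line is the midpoint of the two extreme points: leftmost at 0, rightmost at 88.
Optimal location = (0 + 88)/2 = 44; maximum distance = (88 − 0)/2 = 44.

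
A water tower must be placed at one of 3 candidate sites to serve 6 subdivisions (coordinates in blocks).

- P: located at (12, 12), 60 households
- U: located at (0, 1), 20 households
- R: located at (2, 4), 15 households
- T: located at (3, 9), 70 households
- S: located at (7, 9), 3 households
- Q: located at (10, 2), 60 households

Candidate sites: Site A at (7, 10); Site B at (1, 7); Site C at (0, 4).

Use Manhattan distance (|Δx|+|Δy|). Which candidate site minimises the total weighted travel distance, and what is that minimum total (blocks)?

Total weighted distance at each candidate:
  Site A (7, 10): total = 1918
  Site B (1, 7): total = 2304
  Site C (0, 4): total = 2606
Minimum is at Site A with total 1918 blocks.

Site A, total 1918 blocks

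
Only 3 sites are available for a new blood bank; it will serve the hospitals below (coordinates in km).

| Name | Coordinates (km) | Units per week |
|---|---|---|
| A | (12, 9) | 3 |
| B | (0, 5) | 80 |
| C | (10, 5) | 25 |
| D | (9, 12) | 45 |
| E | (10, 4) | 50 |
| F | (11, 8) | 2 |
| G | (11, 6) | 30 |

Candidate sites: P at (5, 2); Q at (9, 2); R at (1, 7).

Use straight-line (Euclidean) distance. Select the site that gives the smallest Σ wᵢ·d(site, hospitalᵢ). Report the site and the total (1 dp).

Q, total 1569.5 km

Total weighted distance at each candidate:
  P (5, 2): total = 1629.2
  Q (9, 2): total = 1569.5
  R (1, 7): total = 1663.4
Minimum is at Q with total 1569.5 km.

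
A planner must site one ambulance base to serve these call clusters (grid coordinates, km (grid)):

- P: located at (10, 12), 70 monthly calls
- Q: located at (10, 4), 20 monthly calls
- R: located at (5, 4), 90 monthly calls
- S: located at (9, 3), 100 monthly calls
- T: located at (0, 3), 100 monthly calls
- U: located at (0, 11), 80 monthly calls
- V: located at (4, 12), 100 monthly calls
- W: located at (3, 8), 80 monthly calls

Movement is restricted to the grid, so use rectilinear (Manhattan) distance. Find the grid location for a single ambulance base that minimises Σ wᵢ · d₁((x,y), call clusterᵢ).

Manhattan distance separates: Σwᵢ(|x−xᵢ|+|y−yᵢ|) = Σwᵢ|x−xᵢ| + Σwᵢ|y−yᵢ|, so x and y are optimised independently as 1-D weighted medians.
Total weight W = 640; half = 320.
x-coordinate, sorted with cumulative weight:
  x=0 (T, w=100) cum 100
  x=0 (U, w=80) cum 180
  x=3 (W, w=80) cum 260
  x=4 (V, w=100) cum 360  ← median
  x=5 (R, w=90) cum 450
  x=9 (S, w=100) cum 550
  x=10 (P, w=70) cum 620
  x=10 (Q, w=20) cum 640
⇒ x* = 4
y-coordinate, sorted with cumulative weight:
  y=3 (S, w=100) cum 100
  y=3 (T, w=100) cum 200
  y=4 (Q, w=20) cum 220
  y=4 (R, w=90) cum 310
  y=8 (W, w=80) cum 390  ← median
  y=11 (U, w=80) cum 470
  y=12 (P, w=70) cum 540
  y=12 (V, w=100) cum 640
⇒ y* = 8

(4, 8)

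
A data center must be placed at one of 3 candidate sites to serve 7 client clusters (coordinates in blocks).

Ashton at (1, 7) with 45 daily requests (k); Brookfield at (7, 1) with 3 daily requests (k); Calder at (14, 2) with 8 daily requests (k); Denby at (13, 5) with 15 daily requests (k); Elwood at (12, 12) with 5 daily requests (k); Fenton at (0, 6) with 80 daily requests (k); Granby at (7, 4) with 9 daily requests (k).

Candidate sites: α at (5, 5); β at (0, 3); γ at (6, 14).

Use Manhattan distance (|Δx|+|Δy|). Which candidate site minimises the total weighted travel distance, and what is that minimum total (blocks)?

Total weighted distance at each candidate:
  α (5, 5): total = 1081
  β (0, 3): total = 1014
  γ (6, 14): total = 2241
Minimum is at β with total 1014 blocks.

β, total 1014 blocks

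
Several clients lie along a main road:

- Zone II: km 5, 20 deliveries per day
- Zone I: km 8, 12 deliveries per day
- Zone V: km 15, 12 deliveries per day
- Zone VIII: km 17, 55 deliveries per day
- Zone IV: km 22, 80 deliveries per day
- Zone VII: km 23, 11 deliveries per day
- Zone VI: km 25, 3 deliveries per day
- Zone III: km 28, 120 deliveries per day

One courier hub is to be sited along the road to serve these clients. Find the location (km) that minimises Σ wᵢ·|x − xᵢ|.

For a sum of weighted absolute distances on a line, the optimum is the weighted median (not the mean). Total weight W = 313; half-weight = 156.5.
Sort by position and accumulate weight:
  km 5 (Zone II, w=20) → cum 20
  km 8 (Zone I, w=12) → cum 32
  km 15 (Zone V, w=12) → cum 44
  km 17 (Zone VIII, w=55) → cum 99
  km 22 (Zone IV, w=80) → cum 179  ≥ 156.5 → median here
  km 23 (Zone VII, w=11) → cum 190
  km 25 (Zone VI, w=3) → cum 193
  km 28 (Zone III, w=120) → cum 313
Optimal location: km 22.

x = 22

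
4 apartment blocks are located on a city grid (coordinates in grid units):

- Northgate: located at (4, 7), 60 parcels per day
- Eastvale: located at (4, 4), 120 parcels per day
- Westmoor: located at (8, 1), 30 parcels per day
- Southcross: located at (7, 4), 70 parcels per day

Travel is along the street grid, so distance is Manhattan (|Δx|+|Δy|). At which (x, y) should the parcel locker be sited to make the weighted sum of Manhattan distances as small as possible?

Manhattan distance separates: Σwᵢ(|x−xᵢ|+|y−yᵢ|) = Σwᵢ|x−xᵢ| + Σwᵢ|y−yᵢ|, so x and y are optimised independently as 1-D weighted medians.
Total weight W = 280; half = 140.
x-coordinate, sorted with cumulative weight:
  x=4 (Northgate, w=60) cum 60
  x=4 (Eastvale, w=120) cum 180  ← median
  x=7 (Southcross, w=70) cum 250
  x=8 (Westmoor, w=30) cum 280
⇒ x* = 4
y-coordinate, sorted with cumulative weight:
  y=1 (Westmoor, w=30) cum 30
  y=4 (Eastvale, w=120) cum 150  ← median
  y=4 (Southcross, w=70) cum 220
  y=7 (Northgate, w=60) cum 280
⇒ y* = 4

(4, 4)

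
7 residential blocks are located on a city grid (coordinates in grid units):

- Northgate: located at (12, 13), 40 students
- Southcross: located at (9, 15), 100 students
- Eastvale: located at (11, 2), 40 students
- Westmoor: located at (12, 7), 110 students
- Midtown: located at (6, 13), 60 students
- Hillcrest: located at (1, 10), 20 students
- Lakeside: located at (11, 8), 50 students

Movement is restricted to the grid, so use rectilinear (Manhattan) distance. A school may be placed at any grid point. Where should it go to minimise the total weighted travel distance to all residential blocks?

Manhattan distance separates: Σwᵢ(|x−xᵢ|+|y−yᵢ|) = Σwᵢ|x−xᵢ| + Σwᵢ|y−yᵢ|, so x and y are optimised independently as 1-D weighted medians.
Total weight W = 420; half = 210.
x-coordinate, sorted with cumulative weight:
  x=1 (Hillcrest, w=20) cum 20
  x=6 (Midtown, w=60) cum 80
  x=9 (Southcross, w=100) cum 180
  x=11 (Eastvale, w=40) cum 220  ← median
  x=11 (Lakeside, w=50) cum 270
  x=12 (Northgate, w=40) cum 310
  x=12 (Westmoor, w=110) cum 420
⇒ x* = 11
y-coordinate, sorted with cumulative weight:
  y=2 (Eastvale, w=40) cum 40
  y=7 (Westmoor, w=110) cum 150
  y=8 (Lakeside, w=50) cum 200
  y=10 (Hillcrest, w=20) cum 220  ← median
  y=13 (Northgate, w=40) cum 260
  y=13 (Midtown, w=60) cum 320
  y=15 (Southcross, w=100) cum 420
⇒ y* = 10

(11, 10)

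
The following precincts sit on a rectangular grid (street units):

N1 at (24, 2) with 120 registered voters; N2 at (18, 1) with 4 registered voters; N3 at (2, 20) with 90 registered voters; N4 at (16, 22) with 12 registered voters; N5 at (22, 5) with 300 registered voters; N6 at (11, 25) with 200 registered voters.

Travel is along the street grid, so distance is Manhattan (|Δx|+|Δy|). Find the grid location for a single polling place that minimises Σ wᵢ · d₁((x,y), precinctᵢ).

Manhattan distance separates: Σwᵢ(|x−xᵢ|+|y−yᵢ|) = Σwᵢ|x−xᵢ| + Σwᵢ|y−yᵢ|, so x and y are optimised independently as 1-D weighted medians.
Total weight W = 726; half = 363.
x-coordinate, sorted with cumulative weight:
  x=2 (N3, w=90) cum 90
  x=11 (N6, w=200) cum 290
  x=16 (N4, w=12) cum 302
  x=18 (N2, w=4) cum 306
  x=22 (N5, w=300) cum 606  ← median
  x=24 (N1, w=120) cum 726
⇒ x* = 22
y-coordinate, sorted with cumulative weight:
  y=1 (N2, w=4) cum 4
  y=2 (N1, w=120) cum 124
  y=5 (N5, w=300) cum 424  ← median
  y=20 (N3, w=90) cum 514
  y=22 (N4, w=12) cum 526
  y=25 (N6, w=200) cum 726
⇒ y* = 5

(22, 5)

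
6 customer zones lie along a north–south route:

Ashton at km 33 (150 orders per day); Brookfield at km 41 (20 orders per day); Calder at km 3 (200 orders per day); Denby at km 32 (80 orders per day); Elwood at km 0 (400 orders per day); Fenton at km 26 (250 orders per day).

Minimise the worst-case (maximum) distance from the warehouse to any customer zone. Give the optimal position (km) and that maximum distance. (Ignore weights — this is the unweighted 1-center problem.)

The 1-center on a line is the midpoint of the two extreme points: leftmost at 0, rightmost at 41.
Optimal location = (0 + 41)/2 = 20.5; maximum distance = (41 − 0)/2 = 20.5.

location 20.5, max distance 20.5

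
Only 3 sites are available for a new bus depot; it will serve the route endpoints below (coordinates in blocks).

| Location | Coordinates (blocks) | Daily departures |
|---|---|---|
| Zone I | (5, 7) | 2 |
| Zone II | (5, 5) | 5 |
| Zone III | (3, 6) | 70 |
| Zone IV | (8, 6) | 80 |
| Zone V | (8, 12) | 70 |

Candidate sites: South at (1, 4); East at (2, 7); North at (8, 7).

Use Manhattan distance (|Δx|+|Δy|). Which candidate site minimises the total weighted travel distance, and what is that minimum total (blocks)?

Total weighted distance at each candidate:
  South (1, 4): total = 2089
  East (2, 7): total = 1501
  North (8, 7): total = 881
Minimum is at North with total 881 blocks.

North, total 881 blocks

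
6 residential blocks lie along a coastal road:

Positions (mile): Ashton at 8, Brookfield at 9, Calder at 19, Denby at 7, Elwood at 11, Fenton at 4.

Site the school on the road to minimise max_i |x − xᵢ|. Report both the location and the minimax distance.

The 1-center on a line is the midpoint of the two extreme points: leftmost at 4, rightmost at 19.
Optimal location = (4 + 19)/2 = 11.5; maximum distance = (19 − 4)/2 = 7.5.

location 11.5, max distance 7.5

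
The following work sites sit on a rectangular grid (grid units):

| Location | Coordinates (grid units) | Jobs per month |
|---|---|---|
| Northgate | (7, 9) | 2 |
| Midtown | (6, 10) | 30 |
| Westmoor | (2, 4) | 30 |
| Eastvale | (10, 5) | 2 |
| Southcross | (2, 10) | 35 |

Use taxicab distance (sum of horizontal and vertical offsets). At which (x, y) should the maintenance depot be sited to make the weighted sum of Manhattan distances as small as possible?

(2, 10)

Manhattan distance separates: Σwᵢ(|x−xᵢ|+|y−yᵢ|) = Σwᵢ|x−xᵢ| + Σwᵢ|y−yᵢ|, so x and y are optimised independently as 1-D weighted medians.
Total weight W = 99; half = 49.5.
x-coordinate, sorted with cumulative weight:
  x=2 (Westmoor, w=30) cum 30
  x=2 (Southcross, w=35) cum 65  ← median
  x=6 (Midtown, w=30) cum 95
  x=7 (Northgate, w=2) cum 97
  x=10 (Eastvale, w=2) cum 99
⇒ x* = 2
y-coordinate, sorted with cumulative weight:
  y=4 (Westmoor, w=30) cum 30
  y=5 (Eastvale, w=2) cum 32
  y=9 (Northgate, w=2) cum 34
  y=10 (Midtown, w=30) cum 64  ← median
  y=10 (Southcross, w=35) cum 99
⇒ y* = 10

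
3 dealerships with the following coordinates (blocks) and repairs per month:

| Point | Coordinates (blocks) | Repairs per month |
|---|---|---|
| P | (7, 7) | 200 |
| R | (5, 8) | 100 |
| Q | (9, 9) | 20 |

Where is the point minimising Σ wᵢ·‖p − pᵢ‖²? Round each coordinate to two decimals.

(6.50, 7.44)

The minimiser of Σwᵢ‖p−pᵢ‖² is the weighted centroid p* = (Σwᵢpᵢ)/(Σwᵢ).
Σwᵢ = 320.
Σwᵢxᵢ = 200·7 + 100·5 + 20·9 = 2080.
Σwᵢyᵢ = 200·7 + 100·8 + 20·9 = 2380.
x* = 2080/320 = 6.50, y* = 2380/320 = 7.44.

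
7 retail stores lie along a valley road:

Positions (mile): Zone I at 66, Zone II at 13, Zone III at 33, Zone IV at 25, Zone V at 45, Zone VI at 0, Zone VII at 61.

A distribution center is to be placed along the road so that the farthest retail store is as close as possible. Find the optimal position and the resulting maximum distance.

location 33, max distance 33

The 1-center on a line is the midpoint of the two extreme points: leftmost at 0, rightmost at 66.
Optimal location = (0 + 66)/2 = 33; maximum distance = (66 − 0)/2 = 33.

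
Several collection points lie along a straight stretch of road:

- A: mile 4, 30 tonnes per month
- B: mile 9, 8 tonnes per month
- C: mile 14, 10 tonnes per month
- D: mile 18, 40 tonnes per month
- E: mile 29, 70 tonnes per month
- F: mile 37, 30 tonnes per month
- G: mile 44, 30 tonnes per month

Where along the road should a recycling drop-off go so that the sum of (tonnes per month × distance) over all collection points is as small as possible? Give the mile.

x = 29

For a sum of weighted absolute distances on a line, the optimum is the weighted median (not the mean). Total weight W = 218; half-weight = 109.
Sort by position and accumulate weight:
  mile 4 (A, w=30) → cum 30
  mile 9 (B, w=8) → cum 38
  mile 14 (C, w=10) → cum 48
  mile 18 (D, w=40) → cum 88
  mile 29 (E, w=70) → cum 158  ≥ 109 → median here
  mile 37 (F, w=30) → cum 188
  mile 44 (G, w=30) → cum 218
Optimal location: mile 29.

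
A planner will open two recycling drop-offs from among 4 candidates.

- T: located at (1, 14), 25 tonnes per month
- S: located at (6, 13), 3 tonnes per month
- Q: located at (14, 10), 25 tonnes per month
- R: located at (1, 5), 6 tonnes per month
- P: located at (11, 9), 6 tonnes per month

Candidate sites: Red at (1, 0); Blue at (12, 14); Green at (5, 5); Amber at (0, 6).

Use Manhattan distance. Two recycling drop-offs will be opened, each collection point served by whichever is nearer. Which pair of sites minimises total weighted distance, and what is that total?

{Blue, Amber}, total 444

Evaluate every pair (each demand assigned to the nearer of the two):
  {Blue, Amber}: total = 444
  {Blue, Green}: total = 506
  {Red, Blue}: total = 512
  {Green, Amber}: total = 674
  {Red, Green}: total = 786
  {Red, Amber}: total = 810
Best pair: {Blue, Amber} with total 444.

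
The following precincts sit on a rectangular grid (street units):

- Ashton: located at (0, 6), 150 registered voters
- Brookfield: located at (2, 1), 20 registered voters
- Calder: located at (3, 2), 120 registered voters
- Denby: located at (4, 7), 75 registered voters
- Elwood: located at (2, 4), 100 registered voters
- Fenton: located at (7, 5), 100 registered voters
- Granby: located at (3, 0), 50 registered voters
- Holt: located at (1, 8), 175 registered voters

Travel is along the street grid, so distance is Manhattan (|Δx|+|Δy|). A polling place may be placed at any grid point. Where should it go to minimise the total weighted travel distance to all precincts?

(2, 6)

Manhattan distance separates: Σwᵢ(|x−xᵢ|+|y−yᵢ|) = Σwᵢ|x−xᵢ| + Σwᵢ|y−yᵢ|, so x and y are optimised independently as 1-D weighted medians.
Total weight W = 790; half = 395.
x-coordinate, sorted with cumulative weight:
  x=0 (Ashton, w=150) cum 150
  x=1 (Holt, w=175) cum 325
  x=2 (Brookfield, w=20) cum 345
  x=2 (Elwood, w=100) cum 445  ← median
  x=3 (Calder, w=120) cum 565
  x=3 (Granby, w=50) cum 615
  x=4 (Denby, w=75) cum 690
  x=7 (Fenton, w=100) cum 790
⇒ x* = 2
y-coordinate, sorted with cumulative weight:
  y=0 (Granby, w=50) cum 50
  y=1 (Brookfield, w=20) cum 70
  y=2 (Calder, w=120) cum 190
  y=4 (Elwood, w=100) cum 290
  y=5 (Fenton, w=100) cum 390
  y=6 (Ashton, w=150) cum 540  ← median
  y=7 (Denby, w=75) cum 615
  y=8 (Holt, w=175) cum 790
⇒ y* = 6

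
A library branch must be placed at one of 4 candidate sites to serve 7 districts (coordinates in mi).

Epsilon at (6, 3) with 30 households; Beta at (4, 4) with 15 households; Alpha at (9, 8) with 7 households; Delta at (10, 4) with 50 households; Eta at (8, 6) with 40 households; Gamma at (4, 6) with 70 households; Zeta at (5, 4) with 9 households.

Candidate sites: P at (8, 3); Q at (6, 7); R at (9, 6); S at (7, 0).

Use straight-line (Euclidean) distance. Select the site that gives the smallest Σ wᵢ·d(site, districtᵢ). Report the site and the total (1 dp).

Total weighted distance at each candidate:
  P (8, 3): total = 767.8
  Q (6, 7): total = 720.6
  R (9, 6): total = 764.1
  S (7, 0): total = 1230.7
Minimum is at Q with total 720.6 mi.

Q, total 720.6 mi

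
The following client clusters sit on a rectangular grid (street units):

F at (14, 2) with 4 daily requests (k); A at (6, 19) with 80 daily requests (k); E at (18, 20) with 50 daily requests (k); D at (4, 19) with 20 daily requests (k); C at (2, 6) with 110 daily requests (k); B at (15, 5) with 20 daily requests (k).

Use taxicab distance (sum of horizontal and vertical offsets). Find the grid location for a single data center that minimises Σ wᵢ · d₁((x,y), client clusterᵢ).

Manhattan distance separates: Σwᵢ(|x−xᵢ|+|y−yᵢ|) = Σwᵢ|x−xᵢ| + Σwᵢ|y−yᵢ|, so x and y are optimised independently as 1-D weighted medians.
Total weight W = 284; half = 142.
x-coordinate, sorted with cumulative weight:
  x=2 (C, w=110) cum 110
  x=4 (D, w=20) cum 130
  x=6 (A, w=80) cum 210  ← median
  x=14 (F, w=4) cum 214
  x=15 (B, w=20) cum 234
  x=18 (E, w=50) cum 284
⇒ x* = 6
y-coordinate, sorted with cumulative weight:
  y=2 (F, w=4) cum 4
  y=5 (B, w=20) cum 24
  y=6 (C, w=110) cum 134
  y=19 (A, w=80) cum 214  ← median
  y=19 (D, w=20) cum 234
  y=20 (E, w=50) cum 284
⇒ y* = 19

(6, 19)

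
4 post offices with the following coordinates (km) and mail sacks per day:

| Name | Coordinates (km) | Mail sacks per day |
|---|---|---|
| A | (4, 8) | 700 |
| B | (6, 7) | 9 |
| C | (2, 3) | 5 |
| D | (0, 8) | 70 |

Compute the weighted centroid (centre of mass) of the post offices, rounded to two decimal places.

(3.65, 7.96)

The minimiser of Σwᵢ‖p−pᵢ‖² is the weighted centroid p* = (Σwᵢpᵢ)/(Σwᵢ).
Σwᵢ = 784.
Σwᵢxᵢ = 700·4 + 9·6 + 5·2 + 70·0 = 2864.
Σwᵢyᵢ = 700·8 + 9·7 + 5·3 + 70·8 = 6238.
x* = 2864/784 = 3.65, y* = 6238/784 = 7.96.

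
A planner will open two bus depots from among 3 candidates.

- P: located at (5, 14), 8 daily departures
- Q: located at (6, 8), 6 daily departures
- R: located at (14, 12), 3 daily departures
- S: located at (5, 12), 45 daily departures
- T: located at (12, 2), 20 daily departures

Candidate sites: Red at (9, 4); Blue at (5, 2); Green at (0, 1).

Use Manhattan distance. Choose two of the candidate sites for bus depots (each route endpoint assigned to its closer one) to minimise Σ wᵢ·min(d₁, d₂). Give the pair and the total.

Evaluate every pair (each demand assigned to the nearer of the two):
  {Red, Blue}: total = 727
  {Blue, Green}: total = 785
  {Red, Green}: total = 833
Best pair: {Red, Blue} with total 727.

{Red, Blue}, total 727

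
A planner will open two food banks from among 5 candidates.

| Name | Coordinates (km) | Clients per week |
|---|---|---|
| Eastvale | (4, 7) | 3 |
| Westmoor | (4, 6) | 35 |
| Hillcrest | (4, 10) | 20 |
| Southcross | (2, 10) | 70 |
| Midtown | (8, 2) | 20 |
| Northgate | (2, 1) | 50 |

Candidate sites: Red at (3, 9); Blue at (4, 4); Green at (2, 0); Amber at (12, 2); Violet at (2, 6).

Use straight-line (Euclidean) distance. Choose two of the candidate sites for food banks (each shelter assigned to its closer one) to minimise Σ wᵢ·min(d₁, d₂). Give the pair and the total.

{Red, Green}, total 421.2

Evaluate every pair (each demand assigned to the nearer of the two):
  {Red, Green}: total = 421.2
  {Red, Blue}: total = 473.7
  {Red, Violet}: total = 598.2
  {Green, Violet}: total = 622.6
  {Blue, Violet}: total = 715.9
  {Red, Amber}: total = 727.8
  {Amber, Violet}: total = 776.2
  {Blue, Green}: total = 781.2
  {Blue, Amber}: total = 902.0
  {Green, Amber}: total = 1277.2
Best pair: {Red, Green} with total 421.2.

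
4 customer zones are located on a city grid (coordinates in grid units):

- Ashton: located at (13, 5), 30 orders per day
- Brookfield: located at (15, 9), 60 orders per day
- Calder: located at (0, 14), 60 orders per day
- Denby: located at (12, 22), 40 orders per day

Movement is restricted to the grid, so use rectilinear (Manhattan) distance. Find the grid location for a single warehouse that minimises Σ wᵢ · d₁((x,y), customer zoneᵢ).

(12, 14)

Manhattan distance separates: Σwᵢ(|x−xᵢ|+|y−yᵢ|) = Σwᵢ|x−xᵢ| + Σwᵢ|y−yᵢ|, so x and y are optimised independently as 1-D weighted medians.
Total weight W = 190; half = 95.
x-coordinate, sorted with cumulative weight:
  x=0 (Calder, w=60) cum 60
  x=12 (Denby, w=40) cum 100  ← median
  x=13 (Ashton, w=30) cum 130
  x=15 (Brookfield, w=60) cum 190
⇒ x* = 12
y-coordinate, sorted with cumulative weight:
  y=5 (Ashton, w=30) cum 30
  y=9 (Brookfield, w=60) cum 90
  y=14 (Calder, w=60) cum 150  ← median
  y=22 (Denby, w=40) cum 190
⇒ y* = 14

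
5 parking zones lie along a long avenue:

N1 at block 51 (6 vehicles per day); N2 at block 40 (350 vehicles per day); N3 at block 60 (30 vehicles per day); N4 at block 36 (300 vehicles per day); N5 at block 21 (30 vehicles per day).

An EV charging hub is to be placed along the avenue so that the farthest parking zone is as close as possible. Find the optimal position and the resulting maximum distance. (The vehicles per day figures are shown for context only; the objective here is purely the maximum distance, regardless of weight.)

location 40.5, max distance 19.5

The 1-center on a line is the midpoint of the two extreme points: leftmost at 21, rightmost at 60.
Optimal location = (21 + 60)/2 = 40.5; maximum distance = (60 − 21)/2 = 19.5.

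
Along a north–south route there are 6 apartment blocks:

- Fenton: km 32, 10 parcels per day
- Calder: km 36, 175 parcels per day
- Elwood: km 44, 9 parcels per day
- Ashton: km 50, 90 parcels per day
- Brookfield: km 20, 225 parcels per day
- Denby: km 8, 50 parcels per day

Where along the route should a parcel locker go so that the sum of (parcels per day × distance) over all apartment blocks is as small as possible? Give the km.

x = 32

For a sum of weighted absolute distances on a line, the optimum is the weighted median (not the mean). Total weight W = 559; half-weight = 279.5.
Sort by position and accumulate weight:
  km 8 (Denby, w=50) → cum 50
  km 20 (Brookfield, w=225) → cum 275
  km 32 (Fenton, w=10) → cum 285  ≥ 279.5 → median here
  km 36 (Calder, w=175) → cum 460
  km 44 (Elwood, w=9) → cum 469
  km 50 (Ashton, w=90) → cum 559
Optimal location: km 32.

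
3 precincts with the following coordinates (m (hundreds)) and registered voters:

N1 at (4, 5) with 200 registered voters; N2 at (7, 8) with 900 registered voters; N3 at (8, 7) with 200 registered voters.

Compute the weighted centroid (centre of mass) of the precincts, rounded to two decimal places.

The minimiser of Σwᵢ‖p−pᵢ‖² is the weighted centroid p* = (Σwᵢpᵢ)/(Σwᵢ).
Σwᵢ = 1300.
Σwᵢxᵢ = 200·4 + 900·7 + 200·8 = 8700.
Σwᵢyᵢ = 200·5 + 900·8 + 200·7 = 9600.
x* = 8700/1300 = 6.69, y* = 9600/1300 = 7.38.

(6.69, 7.38)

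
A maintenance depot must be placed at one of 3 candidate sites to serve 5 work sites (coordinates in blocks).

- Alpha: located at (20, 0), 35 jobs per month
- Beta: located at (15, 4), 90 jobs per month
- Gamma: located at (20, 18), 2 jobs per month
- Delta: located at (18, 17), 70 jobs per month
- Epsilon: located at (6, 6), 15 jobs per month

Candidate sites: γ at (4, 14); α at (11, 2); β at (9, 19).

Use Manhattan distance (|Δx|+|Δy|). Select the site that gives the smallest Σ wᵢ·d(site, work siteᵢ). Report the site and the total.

α, total 2650 blocks

Total weighted distance at each candidate:
  γ (4, 14): total = 4320
  α (11, 2): total = 2650
  β (9, 19): total = 3974
Minimum is at α with total 2650 blocks.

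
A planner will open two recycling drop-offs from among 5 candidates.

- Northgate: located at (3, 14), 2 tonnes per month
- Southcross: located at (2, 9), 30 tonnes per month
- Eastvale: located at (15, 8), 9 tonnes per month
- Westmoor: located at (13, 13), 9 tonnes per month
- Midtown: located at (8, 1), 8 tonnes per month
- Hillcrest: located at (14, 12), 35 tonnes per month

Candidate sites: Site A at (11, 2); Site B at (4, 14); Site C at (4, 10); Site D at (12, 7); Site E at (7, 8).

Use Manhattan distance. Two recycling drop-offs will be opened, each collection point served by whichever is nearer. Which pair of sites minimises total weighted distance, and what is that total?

{Site C, Site D}, total 524

Evaluate every pair (each demand assigned to the nearer of the two):
  {Site C, Site D}: total = 524
  {Site D, Site E}: total = 608
  {Site B, Site D}: total = 636
  {Site C, Site E}: total = 720
  {Site A, Site C}: total = 750
  {Site A, Site D}: total = 768
  {Site A, Site E}: total = 788
  {Site B, Site E}: total = 793
  {Site B, Site C}: total = 823
  {Site A, Site B}: total = 844
Best pair: {Site C, Site D} with total 524.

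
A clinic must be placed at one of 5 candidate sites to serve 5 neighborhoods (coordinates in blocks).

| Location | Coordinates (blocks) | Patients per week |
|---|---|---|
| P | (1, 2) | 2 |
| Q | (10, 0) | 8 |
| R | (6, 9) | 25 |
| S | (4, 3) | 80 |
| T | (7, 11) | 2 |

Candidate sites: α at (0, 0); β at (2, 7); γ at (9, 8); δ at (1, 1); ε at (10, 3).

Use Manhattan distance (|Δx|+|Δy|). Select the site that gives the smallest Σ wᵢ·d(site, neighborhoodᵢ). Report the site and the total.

Total weighted distance at each candidate:
  α (0, 0): total = 1057
  β (2, 7): total = 780
  γ (9, 8): total = 1010
  δ (1, 1): total = 839
  ε (10, 3): total = 796
Minimum is at β with total 780 blocks.

β, total 780 blocks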